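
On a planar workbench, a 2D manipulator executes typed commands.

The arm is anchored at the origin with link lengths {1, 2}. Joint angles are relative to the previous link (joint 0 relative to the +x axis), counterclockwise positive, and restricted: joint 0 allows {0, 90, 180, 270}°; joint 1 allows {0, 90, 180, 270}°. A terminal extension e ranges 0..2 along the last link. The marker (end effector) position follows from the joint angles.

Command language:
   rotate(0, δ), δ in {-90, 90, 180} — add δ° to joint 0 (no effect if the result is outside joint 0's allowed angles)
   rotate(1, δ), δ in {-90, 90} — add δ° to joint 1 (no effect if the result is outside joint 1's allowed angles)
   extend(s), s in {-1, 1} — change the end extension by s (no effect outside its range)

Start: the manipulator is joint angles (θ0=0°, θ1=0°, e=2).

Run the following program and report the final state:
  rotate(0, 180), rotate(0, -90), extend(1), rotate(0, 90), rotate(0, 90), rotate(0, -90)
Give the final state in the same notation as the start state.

from: joint angles (θ0=0°, θ1=0°, e=2)
step 1 (rotate(0, 180)): joint angles (θ0=180°, θ1=0°, e=2)
step 2 (rotate(0, -90)): joint angles (θ0=90°, θ1=0°, e=2)
step 3 (extend(1)): joint angles (θ0=90°, θ1=0°, e=2)
step 4 (rotate(0, 90)): joint angles (θ0=180°, θ1=0°, e=2)
step 5 (rotate(0, 90)): joint angles (θ0=270°, θ1=0°, e=2)
step 6 (rotate(0, -90)): joint angles (θ0=180°, θ1=0°, e=2)

joint angles (θ0=180°, θ1=0°, e=2)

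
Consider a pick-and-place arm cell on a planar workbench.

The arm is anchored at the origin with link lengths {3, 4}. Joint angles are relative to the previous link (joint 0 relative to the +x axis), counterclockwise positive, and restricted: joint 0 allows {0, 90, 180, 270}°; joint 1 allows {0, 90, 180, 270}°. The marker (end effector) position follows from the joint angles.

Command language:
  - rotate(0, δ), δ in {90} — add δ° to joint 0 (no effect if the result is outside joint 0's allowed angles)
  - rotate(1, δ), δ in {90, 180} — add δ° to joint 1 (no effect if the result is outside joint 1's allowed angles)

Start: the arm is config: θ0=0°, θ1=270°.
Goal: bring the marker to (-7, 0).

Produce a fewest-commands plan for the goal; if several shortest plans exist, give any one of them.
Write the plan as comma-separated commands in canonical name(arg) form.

rotate(0, 90), rotate(0, 90), rotate(1, 90)

t0: config: θ0=0°, θ1=270°
t=1 rotate(0, 90) ⇒ config: θ0=90°, θ1=270°
t=2 rotate(0, 90) ⇒ config: θ0=180°, θ1=270°
t=3 rotate(1, 90) ⇒ config: θ0=180°, θ1=0°
no 2-step plan works, so 3 is optimal.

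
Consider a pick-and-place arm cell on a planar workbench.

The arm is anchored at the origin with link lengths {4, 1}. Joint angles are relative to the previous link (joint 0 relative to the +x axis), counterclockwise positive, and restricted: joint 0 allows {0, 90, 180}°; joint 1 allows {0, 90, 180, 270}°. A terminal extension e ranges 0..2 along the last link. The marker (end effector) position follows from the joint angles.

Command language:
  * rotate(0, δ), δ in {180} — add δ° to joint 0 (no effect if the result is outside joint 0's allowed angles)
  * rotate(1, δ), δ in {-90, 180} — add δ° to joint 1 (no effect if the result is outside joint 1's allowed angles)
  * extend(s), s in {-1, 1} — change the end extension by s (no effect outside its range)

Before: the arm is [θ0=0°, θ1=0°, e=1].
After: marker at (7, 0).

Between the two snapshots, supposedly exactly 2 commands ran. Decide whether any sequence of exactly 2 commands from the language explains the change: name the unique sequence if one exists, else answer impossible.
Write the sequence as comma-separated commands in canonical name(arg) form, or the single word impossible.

begin: [θ0=0°, θ1=0°, e=1]
[1] after extend(1): [θ0=0°, θ1=0°, e=2]
[2] after extend(1): [θ0=0°, θ1=0°, e=2]
no rival 2-sequence matches.

extend(1), extend(1)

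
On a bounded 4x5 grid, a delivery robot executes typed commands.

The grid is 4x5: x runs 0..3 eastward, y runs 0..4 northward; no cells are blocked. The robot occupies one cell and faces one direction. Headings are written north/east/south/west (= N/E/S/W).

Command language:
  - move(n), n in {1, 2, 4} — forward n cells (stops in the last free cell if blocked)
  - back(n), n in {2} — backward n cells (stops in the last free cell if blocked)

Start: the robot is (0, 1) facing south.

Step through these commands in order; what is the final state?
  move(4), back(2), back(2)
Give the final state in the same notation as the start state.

(0, 4) facing south

t0: (0, 1) facing south
t=1 move(4) ⇒ (0, 0) facing south
t=2 back(2) ⇒ (0, 2) facing south
t=3 back(2) ⇒ (0, 4) facing south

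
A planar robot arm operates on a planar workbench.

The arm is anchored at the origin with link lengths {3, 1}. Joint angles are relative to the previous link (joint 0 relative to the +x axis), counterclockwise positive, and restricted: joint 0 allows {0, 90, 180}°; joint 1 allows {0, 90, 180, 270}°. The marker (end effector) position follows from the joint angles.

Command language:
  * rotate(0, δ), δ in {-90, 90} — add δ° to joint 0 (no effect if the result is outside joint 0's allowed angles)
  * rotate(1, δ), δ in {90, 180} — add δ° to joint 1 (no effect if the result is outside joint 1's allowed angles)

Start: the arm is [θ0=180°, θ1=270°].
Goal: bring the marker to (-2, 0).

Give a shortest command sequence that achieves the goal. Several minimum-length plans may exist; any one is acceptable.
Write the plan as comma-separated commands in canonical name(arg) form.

rotate(1, 180), rotate(1, 90)

start: [θ0=180°, θ1=270°]
1. rotate(1, 180) → [θ0=180°, θ1=90°]
2. rotate(1, 90) → [θ0=180°, θ1=180°]
shorter routes all fall short; 2 is best.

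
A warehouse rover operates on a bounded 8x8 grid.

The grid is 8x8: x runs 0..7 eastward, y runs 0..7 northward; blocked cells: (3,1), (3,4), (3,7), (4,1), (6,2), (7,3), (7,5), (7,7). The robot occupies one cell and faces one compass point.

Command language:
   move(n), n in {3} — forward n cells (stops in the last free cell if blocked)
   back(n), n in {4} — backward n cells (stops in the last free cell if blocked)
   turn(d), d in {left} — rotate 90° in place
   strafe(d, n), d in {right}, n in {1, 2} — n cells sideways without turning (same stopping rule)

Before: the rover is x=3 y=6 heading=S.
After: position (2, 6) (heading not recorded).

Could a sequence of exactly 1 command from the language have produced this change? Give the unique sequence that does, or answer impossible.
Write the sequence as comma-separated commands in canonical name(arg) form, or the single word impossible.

initial: x=3 y=6 heading=S
step 1 (strafe(right, 1)): x=2 y=6 heading=S
no rival 1-sequence matches.

strafe(right, 1)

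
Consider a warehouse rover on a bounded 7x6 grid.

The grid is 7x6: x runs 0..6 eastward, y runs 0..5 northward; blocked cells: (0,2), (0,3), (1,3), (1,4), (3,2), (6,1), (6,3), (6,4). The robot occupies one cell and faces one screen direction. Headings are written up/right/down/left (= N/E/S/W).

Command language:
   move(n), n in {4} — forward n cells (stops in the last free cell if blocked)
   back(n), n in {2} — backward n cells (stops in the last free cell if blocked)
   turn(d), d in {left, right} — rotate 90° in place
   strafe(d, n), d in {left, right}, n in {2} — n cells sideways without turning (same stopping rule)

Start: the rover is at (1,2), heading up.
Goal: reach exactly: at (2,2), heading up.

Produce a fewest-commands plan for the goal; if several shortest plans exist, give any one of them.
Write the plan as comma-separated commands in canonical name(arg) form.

strafe(right, 2)

t0: at (1,2), heading up
[1] after strafe(right, 2): at (2,2), heading up
nothing shorter than 1 reaches the goal.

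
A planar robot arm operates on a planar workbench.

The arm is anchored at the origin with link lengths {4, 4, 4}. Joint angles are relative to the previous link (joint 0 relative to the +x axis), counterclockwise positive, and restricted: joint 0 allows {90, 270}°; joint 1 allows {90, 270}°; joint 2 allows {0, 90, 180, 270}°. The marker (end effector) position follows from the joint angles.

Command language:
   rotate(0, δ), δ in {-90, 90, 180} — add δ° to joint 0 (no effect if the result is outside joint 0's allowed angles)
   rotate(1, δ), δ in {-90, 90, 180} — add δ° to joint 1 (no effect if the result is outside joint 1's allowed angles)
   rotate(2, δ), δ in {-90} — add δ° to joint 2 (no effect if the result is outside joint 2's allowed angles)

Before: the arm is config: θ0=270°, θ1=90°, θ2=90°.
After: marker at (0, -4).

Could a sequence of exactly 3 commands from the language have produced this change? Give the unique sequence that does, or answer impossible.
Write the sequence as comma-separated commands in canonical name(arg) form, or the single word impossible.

rotate(2, -90), rotate(2, -90), rotate(2, -90)

from: config: θ0=270°, θ1=90°, θ2=90°
t=1 rotate(2, -90) ⇒ config: θ0=270°, θ1=90°, θ2=0°
t=2 rotate(2, -90) ⇒ config: θ0=270°, θ1=90°, θ2=270°
t=3 rotate(2, -90) ⇒ config: θ0=270°, θ1=90°, θ2=180°
no other 3-command option fits: unique.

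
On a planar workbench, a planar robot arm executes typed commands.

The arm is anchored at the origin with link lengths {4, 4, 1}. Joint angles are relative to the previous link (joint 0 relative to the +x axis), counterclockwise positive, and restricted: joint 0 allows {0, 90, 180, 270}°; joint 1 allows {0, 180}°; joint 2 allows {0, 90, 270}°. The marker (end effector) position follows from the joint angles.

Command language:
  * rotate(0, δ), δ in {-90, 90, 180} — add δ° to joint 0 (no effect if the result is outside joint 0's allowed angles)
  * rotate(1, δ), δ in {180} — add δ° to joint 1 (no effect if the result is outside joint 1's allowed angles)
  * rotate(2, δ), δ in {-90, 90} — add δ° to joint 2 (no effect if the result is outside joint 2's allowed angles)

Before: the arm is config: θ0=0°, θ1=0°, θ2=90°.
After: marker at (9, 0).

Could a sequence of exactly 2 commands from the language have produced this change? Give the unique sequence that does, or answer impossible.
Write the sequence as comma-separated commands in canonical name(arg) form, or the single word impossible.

rotate(2, 90), rotate(2, -90)

key: order matters: swapping rotate(2, 90) and rotate(2, -90) lands elsewhere
t0: config: θ0=0°, θ1=0°, θ2=90°
t=1 rotate(2, 90) ⇒ config: θ0=0°, θ1=0°, θ2=90°
t=2 rotate(2, -90) ⇒ config: θ0=0°, θ1=0°, θ2=0°
all 36 alternatives checked — unique.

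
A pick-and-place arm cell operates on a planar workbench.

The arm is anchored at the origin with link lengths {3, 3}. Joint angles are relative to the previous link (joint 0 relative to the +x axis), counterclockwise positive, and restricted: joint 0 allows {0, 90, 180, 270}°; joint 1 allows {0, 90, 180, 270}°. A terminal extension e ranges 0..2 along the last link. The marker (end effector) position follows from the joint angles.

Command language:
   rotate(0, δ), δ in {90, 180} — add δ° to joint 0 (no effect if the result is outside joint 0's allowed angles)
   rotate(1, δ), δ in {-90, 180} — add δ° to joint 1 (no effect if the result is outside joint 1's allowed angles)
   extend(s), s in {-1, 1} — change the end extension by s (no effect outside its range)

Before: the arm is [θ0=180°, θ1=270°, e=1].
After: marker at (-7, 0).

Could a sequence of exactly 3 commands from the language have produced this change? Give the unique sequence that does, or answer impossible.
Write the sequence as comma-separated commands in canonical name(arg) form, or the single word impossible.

begin: [θ0=180°, θ1=270°, e=1]
1. rotate(1, -90) → [θ0=180°, θ1=180°, e=1]
2. rotate(1, -90) → [θ0=180°, θ1=90°, e=1]
3. rotate(1, -90) → [θ0=180°, θ1=0°, e=1]
uniquely the one of 216 3-step routes that fits.

rotate(1, -90), rotate(1, -90), rotate(1, -90)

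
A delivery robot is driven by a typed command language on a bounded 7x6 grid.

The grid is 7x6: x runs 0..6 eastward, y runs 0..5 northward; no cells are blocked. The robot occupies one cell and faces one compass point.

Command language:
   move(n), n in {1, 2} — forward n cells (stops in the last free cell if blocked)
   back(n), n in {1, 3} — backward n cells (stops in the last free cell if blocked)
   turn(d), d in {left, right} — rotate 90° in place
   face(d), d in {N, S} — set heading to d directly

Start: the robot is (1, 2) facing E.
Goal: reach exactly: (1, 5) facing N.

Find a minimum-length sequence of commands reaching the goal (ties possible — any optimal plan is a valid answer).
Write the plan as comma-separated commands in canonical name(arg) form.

turn(left), move(1), move(2)

start: (1, 2) facing E
t=1 turn(left) ⇒ (1, 2) facing N
t=2 move(1) ⇒ (1, 3) facing N
t=3 move(2) ⇒ (1, 5) facing N
nothing shorter than 3 reaches the goal.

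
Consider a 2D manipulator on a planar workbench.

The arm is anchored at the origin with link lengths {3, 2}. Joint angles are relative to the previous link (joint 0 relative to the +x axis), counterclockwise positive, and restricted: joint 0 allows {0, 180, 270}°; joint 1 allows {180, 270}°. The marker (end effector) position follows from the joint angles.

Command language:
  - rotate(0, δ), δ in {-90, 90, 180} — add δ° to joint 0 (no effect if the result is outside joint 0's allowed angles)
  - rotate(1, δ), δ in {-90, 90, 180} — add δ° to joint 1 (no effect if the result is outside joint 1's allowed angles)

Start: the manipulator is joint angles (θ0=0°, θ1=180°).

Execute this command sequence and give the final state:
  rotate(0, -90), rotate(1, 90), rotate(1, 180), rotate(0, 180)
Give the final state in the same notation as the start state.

start: joint angles (θ0=0°, θ1=180°)
t=1 rotate(0, -90) ⇒ joint angles (θ0=270°, θ1=180°)
t=2 rotate(1, 90) ⇒ joint angles (θ0=270°, θ1=270°)
t=3 rotate(1, 180) ⇒ joint angles (θ0=270°, θ1=270°)
t=4 rotate(0, 180) ⇒ joint angles (θ0=270°, θ1=270°)

joint angles (θ0=270°, θ1=270°)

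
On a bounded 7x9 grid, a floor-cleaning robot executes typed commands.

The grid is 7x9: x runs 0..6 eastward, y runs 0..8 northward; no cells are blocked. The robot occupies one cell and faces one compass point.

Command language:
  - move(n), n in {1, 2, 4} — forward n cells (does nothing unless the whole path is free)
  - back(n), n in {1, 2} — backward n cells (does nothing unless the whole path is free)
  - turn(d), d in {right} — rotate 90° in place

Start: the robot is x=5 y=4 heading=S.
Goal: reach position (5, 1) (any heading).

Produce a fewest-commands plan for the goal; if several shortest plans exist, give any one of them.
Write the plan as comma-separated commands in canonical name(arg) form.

move(1), move(2)

start: x=5 y=4 heading=S
t=1 move(1) ⇒ x=5 y=3 heading=S
t=2 move(2) ⇒ x=5 y=1 heading=S
shorter routes all fall short; 2 is best.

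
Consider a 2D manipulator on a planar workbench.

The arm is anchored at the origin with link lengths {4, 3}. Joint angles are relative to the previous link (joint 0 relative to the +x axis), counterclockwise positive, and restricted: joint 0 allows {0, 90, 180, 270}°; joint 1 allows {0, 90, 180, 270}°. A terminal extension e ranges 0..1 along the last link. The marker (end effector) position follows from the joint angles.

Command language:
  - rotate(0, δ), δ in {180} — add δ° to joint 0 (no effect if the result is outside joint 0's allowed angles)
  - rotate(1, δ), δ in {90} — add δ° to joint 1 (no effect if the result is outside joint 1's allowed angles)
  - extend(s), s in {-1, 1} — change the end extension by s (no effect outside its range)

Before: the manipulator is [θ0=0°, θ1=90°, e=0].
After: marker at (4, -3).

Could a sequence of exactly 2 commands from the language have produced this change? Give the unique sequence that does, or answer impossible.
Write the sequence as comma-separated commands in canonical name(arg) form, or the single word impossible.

t0: [θ0=0°, θ1=90°, e=0]
step 1 (rotate(1, 90)): [θ0=0°, θ1=180°, e=0]
step 2 (rotate(1, 90)): [θ0=0°, θ1=270°, e=0]
no rival 2-sequence matches.

rotate(1, 90), rotate(1, 90)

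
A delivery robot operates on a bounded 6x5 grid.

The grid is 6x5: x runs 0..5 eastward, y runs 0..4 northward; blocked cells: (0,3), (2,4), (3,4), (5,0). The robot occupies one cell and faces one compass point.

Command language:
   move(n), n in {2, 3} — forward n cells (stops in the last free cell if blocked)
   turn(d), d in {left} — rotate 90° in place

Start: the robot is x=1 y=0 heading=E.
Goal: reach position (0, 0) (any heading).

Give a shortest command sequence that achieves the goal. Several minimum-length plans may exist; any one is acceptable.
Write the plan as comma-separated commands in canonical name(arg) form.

from: x=1 y=0 heading=E
t=1 turn(left) ⇒ x=1 y=0 heading=N
t=2 turn(left) ⇒ x=1 y=0 heading=W
t=3 move(3) ⇒ x=0 y=0 heading=W
no 2-step plan works, so 3 is optimal.

turn(left), turn(left), move(3)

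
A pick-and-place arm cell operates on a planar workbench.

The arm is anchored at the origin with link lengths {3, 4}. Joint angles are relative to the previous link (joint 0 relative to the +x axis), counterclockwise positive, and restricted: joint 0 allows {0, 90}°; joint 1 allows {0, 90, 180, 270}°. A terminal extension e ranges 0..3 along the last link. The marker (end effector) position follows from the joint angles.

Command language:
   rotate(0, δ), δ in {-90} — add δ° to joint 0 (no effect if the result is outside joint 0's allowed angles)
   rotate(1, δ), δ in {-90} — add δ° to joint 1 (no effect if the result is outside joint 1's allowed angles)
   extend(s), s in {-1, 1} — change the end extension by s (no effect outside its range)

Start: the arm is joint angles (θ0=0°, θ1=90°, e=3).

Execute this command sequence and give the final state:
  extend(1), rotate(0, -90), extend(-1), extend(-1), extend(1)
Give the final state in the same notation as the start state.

joint angles (θ0=0°, θ1=90°, e=2)

start: joint angles (θ0=0°, θ1=90°, e=3)
step 1 (extend(1)): joint angles (θ0=0°, θ1=90°, e=3)
step 2 (rotate(0, -90)): joint angles (θ0=0°, θ1=90°, e=3)
step 3 (extend(-1)): joint angles (θ0=0°, θ1=90°, e=2)
step 4 (extend(-1)): joint angles (θ0=0°, θ1=90°, e=1)
step 5 (extend(1)): joint angles (θ0=0°, θ1=90°, e=2)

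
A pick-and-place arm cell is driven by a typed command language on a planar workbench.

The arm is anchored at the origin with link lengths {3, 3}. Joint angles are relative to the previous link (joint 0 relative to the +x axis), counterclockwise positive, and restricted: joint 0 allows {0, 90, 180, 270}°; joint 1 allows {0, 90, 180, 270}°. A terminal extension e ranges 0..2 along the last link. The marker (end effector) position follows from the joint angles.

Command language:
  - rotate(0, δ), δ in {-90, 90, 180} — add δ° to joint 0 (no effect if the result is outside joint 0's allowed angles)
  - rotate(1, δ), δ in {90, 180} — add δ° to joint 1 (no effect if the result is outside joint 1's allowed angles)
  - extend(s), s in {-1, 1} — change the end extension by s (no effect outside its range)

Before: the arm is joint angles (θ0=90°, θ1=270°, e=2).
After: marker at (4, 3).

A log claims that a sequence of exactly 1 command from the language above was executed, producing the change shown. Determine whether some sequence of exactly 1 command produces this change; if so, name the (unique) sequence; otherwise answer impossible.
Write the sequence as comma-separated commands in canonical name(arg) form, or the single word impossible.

initial: joint angles (θ0=90°, θ1=270°, e=2)
[1] after extend(-1): joint angles (θ0=90°, θ1=270°, e=1)
uniquely the one of 7 1-step routes that fits.

extend(-1)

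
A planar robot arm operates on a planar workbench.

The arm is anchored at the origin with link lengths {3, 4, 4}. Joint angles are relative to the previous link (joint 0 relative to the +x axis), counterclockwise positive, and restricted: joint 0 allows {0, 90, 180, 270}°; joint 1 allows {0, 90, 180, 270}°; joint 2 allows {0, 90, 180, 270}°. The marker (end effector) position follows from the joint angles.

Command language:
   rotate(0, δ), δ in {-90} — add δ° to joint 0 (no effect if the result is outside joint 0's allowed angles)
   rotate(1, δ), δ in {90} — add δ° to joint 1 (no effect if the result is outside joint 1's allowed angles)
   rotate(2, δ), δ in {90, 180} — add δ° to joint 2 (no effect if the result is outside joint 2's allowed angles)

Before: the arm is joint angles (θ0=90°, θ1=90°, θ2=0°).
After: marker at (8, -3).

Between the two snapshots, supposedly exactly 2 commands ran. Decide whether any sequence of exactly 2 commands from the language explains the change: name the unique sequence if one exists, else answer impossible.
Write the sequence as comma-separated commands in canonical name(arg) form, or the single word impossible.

rotate(0, -90), rotate(0, -90)

begin: joint angles (θ0=90°, θ1=90°, θ2=0°)
1. rotate(0, -90) → joint angles (θ0=0°, θ1=90°, θ2=0°)
2. rotate(0, -90) → joint angles (θ0=270°, θ1=90°, θ2=0°)
uniquely the one of 16 2-step routes that fits.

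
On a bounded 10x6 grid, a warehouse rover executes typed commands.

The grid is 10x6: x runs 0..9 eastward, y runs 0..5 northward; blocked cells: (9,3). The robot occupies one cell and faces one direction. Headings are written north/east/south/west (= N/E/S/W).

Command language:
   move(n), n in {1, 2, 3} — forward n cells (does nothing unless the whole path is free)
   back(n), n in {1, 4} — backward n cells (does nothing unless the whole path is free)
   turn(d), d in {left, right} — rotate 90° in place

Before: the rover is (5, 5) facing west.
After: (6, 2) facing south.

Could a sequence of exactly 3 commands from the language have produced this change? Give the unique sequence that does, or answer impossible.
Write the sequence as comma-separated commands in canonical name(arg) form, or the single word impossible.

back(1), turn(left), move(3)

key: order matters: swapping back(1) and move(3) lands elsewhere
from: (5, 5) facing west
step 1 (back(1)): (6, 5) facing west
step 2 (turn(left)): (6, 5) facing south
step 3 (move(3)): (6, 2) facing south
uniquely the one of 343 3-step routes that fits.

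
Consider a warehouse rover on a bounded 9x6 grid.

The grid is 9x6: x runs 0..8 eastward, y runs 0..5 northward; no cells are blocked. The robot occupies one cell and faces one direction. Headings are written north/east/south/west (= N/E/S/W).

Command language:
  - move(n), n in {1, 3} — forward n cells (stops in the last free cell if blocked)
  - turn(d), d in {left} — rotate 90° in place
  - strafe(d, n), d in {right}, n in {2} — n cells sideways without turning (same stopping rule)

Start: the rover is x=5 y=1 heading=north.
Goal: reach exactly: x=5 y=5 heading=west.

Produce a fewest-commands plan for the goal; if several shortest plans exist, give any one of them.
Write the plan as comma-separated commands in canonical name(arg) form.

move(1), move(3), turn(left)

initial: x=5 y=1 heading=north
1. move(1) → x=5 y=2 heading=north
2. move(3) → x=5 y=5 heading=north
3. turn(left) → x=5 y=5 heading=west
nothing shorter than 3 reaches the goal.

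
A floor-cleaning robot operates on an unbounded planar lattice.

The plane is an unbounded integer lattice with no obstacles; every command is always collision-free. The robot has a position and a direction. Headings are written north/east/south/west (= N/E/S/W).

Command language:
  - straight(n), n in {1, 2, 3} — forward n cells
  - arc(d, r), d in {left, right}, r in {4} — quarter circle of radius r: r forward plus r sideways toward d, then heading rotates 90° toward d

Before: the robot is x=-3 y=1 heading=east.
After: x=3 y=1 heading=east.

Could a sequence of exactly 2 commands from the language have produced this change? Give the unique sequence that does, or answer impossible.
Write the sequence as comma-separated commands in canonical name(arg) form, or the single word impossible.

key: still facing E at the end — nothing in the sequence rotates
from: x=-3 y=1 heading=east
step 1 (straight(3)): x=0 y=1 heading=east
step 2 (straight(3)): x=3 y=1 heading=east
all 25 alternatives checked — unique.

straight(3), straight(3)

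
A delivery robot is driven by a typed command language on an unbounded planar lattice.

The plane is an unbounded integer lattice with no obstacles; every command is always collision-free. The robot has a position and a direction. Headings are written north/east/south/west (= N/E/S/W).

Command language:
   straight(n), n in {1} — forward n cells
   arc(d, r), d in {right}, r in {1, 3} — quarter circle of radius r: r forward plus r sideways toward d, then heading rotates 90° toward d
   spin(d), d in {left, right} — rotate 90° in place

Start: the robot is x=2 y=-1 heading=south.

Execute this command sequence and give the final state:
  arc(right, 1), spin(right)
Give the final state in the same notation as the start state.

initial: x=2 y=-1 heading=south
step 1 (arc(right, 1)): x=1 y=-2 heading=west
step 2 (spin(right)): x=1 y=-2 heading=north

x=1 y=-2 heading=north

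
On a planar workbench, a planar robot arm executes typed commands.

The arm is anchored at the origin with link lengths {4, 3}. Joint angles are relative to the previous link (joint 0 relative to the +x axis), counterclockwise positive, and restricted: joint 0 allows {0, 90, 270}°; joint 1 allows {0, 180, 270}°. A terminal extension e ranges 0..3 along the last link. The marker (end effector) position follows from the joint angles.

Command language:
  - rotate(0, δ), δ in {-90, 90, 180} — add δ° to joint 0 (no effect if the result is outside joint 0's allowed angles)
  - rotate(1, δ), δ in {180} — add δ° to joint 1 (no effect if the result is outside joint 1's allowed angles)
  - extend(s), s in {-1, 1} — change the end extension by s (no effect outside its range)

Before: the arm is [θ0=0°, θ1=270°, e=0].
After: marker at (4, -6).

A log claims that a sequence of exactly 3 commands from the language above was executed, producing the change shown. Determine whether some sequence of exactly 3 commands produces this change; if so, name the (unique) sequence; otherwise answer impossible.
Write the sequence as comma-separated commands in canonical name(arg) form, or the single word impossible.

begin: [θ0=0°, θ1=270°, e=0]
step 1 (extend(1)): [θ0=0°, θ1=270°, e=1]
step 2 (extend(1)): [θ0=0°, θ1=270°, e=2]
step 3 (extend(1)): [θ0=0°, θ1=270°, e=3]
no rival 3-sequence matches.

extend(1), extend(1), extend(1)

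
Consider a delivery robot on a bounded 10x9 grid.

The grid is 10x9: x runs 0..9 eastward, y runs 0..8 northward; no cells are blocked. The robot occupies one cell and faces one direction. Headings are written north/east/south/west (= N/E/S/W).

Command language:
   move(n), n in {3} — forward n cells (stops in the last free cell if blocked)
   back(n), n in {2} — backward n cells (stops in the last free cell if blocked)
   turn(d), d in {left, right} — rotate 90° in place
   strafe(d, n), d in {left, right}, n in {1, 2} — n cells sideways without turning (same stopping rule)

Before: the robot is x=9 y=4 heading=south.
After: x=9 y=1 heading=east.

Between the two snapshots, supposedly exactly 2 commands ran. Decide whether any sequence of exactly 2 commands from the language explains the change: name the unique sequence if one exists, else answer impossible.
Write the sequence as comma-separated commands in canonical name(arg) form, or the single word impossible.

key: cell and facing (now E) both changed — the 2 commands mix motion and turning
begin: x=9 y=4 heading=south
step 1 (move(3)): x=9 y=1 heading=south
step 2 (turn(left)): x=9 y=1 heading=east
uniquely the one of 64 2-step routes that fits.

move(3), turn(left)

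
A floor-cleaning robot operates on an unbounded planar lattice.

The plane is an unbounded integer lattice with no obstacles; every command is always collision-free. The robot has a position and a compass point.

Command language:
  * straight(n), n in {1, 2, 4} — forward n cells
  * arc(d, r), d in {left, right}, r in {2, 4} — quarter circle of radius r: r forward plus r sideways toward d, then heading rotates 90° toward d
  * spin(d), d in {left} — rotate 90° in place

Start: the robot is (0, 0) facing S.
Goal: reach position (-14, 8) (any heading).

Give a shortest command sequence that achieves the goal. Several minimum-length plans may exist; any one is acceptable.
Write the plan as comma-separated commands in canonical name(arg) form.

arc(right, 4), arc(right, 4), arc(left, 4), arc(right, 2), straight(2)

initial: (0, 0) facing S
t=1 arc(right, 4) ⇒ (-4, -4) facing W
t=2 arc(right, 4) ⇒ (-8, 0) facing N
t=3 arc(left, 4) ⇒ (-12, 4) facing W
t=4 arc(right, 2) ⇒ (-14, 6) facing N
t=5 straight(2) ⇒ (-14, 8) facing N
no 4-step plan works, so 5 is optimal.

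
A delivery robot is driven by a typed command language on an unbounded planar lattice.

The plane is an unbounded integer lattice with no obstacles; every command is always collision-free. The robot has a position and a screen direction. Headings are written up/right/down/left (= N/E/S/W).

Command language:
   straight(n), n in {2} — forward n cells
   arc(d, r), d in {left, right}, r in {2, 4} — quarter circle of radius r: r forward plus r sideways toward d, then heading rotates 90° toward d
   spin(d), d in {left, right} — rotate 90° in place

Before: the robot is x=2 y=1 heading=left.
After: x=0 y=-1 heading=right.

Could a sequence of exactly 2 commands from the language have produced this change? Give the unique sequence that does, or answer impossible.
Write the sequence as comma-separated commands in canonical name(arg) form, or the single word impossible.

key: position moved to (0,-1) AND the heading swung to E — translation plus rotation needed
start: x=2 y=1 heading=left
step 1 (arc(left, 2)): x=0 y=-1 heading=down
step 2 (spin(left)): x=0 y=-1 heading=right
no other 2-command option fits: unique.

arc(left, 2), spin(left)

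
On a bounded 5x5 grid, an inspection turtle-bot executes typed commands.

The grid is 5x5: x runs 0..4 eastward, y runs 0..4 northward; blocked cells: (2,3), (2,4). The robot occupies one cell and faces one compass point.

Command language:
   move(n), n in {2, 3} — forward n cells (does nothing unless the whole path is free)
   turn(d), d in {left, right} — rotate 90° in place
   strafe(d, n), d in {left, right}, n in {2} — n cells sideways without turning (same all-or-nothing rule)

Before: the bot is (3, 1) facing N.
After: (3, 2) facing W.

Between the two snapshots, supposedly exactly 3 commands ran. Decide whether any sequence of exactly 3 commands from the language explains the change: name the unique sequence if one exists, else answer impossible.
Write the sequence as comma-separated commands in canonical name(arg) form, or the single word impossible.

move(3), turn(left), strafe(left, 2)

key: order matters: swapping move(3) and strafe(left, 2) lands elsewhere
initial: (3, 1) facing N
step 1 (move(3)): (3, 4) facing N
step 2 (turn(left)): (3, 4) facing W
step 3 (strafe(left, 2)): (3, 2) facing W
no other 3-command option fits: unique.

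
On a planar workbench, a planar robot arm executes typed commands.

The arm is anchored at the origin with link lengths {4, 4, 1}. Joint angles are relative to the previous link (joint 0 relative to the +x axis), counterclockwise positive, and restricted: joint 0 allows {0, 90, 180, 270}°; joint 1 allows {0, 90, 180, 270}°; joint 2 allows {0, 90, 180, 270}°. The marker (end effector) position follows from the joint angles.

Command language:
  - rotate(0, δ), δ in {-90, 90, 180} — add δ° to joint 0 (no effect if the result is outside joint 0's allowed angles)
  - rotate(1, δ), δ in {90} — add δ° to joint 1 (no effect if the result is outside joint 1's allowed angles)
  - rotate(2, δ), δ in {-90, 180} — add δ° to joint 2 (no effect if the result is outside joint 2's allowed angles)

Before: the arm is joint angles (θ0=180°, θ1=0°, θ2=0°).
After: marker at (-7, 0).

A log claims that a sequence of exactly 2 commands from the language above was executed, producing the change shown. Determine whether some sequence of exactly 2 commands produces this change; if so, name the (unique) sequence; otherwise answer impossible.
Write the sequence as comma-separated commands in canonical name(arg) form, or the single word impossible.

from: joint angles (θ0=180°, θ1=0°, θ2=0°)
step 1 (rotate(2, -90)): joint angles (θ0=180°, θ1=0°, θ2=270°)
step 2 (rotate(2, -90)): joint angles (θ0=180°, θ1=0°, θ2=180°)
no rival 2-sequence matches.

rotate(2, -90), rotate(2, -90)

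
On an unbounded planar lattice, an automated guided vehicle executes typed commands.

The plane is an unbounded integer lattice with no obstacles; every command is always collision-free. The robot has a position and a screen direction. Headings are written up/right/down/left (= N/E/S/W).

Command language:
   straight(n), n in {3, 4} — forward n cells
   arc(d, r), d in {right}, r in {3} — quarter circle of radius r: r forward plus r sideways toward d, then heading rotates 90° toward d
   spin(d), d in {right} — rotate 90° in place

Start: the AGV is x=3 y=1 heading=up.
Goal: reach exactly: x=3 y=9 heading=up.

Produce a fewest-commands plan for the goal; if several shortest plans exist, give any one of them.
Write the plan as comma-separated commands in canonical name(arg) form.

begin: x=3 y=1 heading=up
[1] after straight(4): x=3 y=5 heading=up
[2] after straight(4): x=3 y=9 heading=up
minimal: 2 command(s), checked below 2.

straight(4), straight(4)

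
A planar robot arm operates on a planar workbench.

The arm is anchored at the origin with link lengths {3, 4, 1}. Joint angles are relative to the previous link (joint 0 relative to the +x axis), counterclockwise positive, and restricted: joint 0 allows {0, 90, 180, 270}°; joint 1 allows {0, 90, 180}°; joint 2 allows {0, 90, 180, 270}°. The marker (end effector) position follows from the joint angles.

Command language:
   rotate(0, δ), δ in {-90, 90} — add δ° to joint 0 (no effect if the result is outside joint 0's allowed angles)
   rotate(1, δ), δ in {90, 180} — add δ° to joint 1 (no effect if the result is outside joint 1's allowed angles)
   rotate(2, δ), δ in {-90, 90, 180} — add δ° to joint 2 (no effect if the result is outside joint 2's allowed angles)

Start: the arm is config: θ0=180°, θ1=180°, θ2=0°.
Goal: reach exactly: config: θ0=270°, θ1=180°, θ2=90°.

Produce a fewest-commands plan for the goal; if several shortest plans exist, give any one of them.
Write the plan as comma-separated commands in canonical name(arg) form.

rotate(2, 90), rotate(0, 90)

t0: config: θ0=180°, θ1=180°, θ2=0°
[1] after rotate(2, 90): config: θ0=180°, θ1=180°, θ2=90°
[2] after rotate(0, 90): config: θ0=270°, θ1=180°, θ2=90°
no 1-step plan works, so 2 is optimal.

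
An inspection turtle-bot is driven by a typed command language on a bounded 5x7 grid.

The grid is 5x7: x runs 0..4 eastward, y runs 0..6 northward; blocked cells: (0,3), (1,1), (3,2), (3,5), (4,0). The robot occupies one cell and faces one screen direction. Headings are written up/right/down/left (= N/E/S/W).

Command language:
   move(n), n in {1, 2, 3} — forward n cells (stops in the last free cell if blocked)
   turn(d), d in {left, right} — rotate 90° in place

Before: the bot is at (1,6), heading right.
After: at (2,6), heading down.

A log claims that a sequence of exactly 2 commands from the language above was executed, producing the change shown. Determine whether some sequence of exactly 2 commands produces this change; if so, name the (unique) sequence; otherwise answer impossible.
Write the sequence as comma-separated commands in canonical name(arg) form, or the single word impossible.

move(1), turn(right)

key: running turn(right) before move(1) would end elsewhere — order is forced
initial: at (1,6), heading right
step 1 (move(1)): at (2,6), heading right
step 2 (turn(right)): at (2,6), heading down
all 25 alternatives checked — unique.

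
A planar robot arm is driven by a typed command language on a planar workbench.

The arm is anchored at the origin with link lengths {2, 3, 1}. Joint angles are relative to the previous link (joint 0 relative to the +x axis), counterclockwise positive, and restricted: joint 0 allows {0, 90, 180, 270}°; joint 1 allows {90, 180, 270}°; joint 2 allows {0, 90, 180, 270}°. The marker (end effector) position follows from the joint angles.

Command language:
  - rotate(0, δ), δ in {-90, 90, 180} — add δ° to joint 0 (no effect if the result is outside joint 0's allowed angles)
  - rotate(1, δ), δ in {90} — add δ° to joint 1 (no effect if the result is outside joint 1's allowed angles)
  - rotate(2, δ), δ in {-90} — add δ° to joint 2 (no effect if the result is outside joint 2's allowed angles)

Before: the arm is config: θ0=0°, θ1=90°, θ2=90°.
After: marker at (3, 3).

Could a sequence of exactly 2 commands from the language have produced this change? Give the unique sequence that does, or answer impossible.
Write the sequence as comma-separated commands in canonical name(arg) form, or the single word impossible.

from: config: θ0=0°, θ1=90°, θ2=90°
step 1 (rotate(2, -90)): config: θ0=0°, θ1=90°, θ2=0°
step 2 (rotate(2, -90)): config: θ0=0°, θ1=90°, θ2=270°
no other 2-command option fits: unique.

rotate(2, -90), rotate(2, -90)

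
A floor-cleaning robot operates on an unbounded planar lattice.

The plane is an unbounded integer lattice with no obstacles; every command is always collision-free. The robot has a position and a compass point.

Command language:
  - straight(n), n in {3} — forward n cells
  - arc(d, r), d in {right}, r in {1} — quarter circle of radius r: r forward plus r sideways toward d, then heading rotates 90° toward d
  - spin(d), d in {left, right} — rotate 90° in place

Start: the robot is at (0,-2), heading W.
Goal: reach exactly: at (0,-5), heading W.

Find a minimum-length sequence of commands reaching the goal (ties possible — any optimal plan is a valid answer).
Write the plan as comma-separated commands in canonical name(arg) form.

spin(left), straight(3), spin(right)

start: at (0,-2), heading W
[1] after spin(left): at (0,-2), heading S
[2] after straight(3): at (0,-5), heading S
[3] after spin(right): at (0,-5), heading W
shorter routes all fall short; 3 is best.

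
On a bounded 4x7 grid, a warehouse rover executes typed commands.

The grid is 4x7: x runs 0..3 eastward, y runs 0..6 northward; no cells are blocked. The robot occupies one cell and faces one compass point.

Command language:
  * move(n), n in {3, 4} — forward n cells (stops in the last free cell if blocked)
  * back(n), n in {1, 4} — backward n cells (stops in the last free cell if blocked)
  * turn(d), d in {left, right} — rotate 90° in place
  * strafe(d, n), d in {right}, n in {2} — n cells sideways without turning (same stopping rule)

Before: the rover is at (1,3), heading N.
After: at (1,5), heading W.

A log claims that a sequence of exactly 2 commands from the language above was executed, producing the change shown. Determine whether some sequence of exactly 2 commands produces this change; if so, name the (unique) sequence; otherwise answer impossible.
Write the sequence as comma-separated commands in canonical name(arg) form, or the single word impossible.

key: order matters: swapping turn(left) and strafe(right, 2) lands elsewhere
start: at (1,3), heading N
[1] after turn(left): at (1,3), heading W
[2] after strafe(right, 2): at (1,5), heading W
no other 2-command option fits: unique.

turn(left), strafe(right, 2)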